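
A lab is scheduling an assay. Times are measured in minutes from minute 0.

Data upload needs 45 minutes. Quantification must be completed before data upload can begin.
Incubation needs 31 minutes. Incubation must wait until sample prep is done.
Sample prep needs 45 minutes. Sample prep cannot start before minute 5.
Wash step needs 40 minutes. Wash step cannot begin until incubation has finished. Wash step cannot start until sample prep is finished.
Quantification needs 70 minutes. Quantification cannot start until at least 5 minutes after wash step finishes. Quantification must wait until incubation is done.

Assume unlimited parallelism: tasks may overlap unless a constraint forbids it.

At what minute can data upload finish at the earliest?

241

Sample prep waits on its own release at minute 5, so it starts at minute 5 and finishes at 5 + 45 = minute 50.
Incubation cannot begin until sample prep (finishes minute 50). It runs from minute 50 to 50 + 31 = minute 81.
Wash step needs all of incubation (finishes minute 81); sample prep (finishes minute 50). That puts its earliest start at minute 81; it finishes at 81 + 40 = minute 121.
Quantification cannot start until wash step (finishes minute 121, plus 5-minute gap → minute 126); incubation (finishes minute 81). The controlling bound is minute 126, so quantification finishes at 126 + 70 = minute 196.
After quantification (finishes minute 196), data upload can start at minute 196 and finishes at minute 241.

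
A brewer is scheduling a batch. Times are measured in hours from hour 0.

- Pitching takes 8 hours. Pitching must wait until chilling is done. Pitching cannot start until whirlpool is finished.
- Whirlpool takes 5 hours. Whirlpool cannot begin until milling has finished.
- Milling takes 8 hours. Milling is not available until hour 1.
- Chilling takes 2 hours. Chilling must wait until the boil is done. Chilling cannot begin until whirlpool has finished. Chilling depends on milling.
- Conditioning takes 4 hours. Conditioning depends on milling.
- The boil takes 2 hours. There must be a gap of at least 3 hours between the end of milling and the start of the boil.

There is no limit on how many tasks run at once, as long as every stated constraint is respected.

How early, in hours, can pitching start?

Milling waits on its own release at hour 1, so it starts at hour 1 and finishes at 1 + 8 = hour 9.
Whirlpool waits on milling (finishes hour 9), so it starts at hour 9 and finishes at 9 + 5 = hour 14.
The boil waits on milling (finishes hour 9, plus 3-hour gap → hour 12), so it starts at hour 12 and finishes at 12 + 2 = hour 14.
Chilling needs all of the boil (finishes hour 14); whirlpool (finishes hour 14); milling (finishes hour 9). That puts its earliest start at hour 14; it finishes at 14 + 2 = hour 16.
Pitching waits on chilling (finishes hour 16); whirlpool (finishes hour 14). The latest of these is hour 16, which is the earliest pitching can start.

16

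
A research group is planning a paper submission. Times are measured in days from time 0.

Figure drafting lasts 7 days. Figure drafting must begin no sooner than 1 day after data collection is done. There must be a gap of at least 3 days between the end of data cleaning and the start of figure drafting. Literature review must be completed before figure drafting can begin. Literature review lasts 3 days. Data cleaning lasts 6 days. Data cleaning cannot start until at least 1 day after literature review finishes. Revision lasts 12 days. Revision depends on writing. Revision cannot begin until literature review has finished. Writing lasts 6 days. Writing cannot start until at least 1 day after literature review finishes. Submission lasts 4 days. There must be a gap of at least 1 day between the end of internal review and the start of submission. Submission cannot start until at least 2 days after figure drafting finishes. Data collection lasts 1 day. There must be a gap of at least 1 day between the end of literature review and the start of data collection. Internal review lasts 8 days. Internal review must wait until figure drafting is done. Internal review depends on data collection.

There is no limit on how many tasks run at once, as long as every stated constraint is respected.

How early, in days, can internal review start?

20

Literature review has no prerequisites, so it starts at day 0 and finishes at day 3.
Data cleaning cannot begin until literature review (finishes day 3, plus 1-day gap → day 4). It runs from day 4 to 4 + 6 = day 10.
Data collection cannot begin until literature review (finishes day 3, plus 1-day gap → day 4). It runs from day 4 to 4 + 1 = day 5.
For figure drafting: data collection (finishes day 5, plus 1-day gap → day 6); data cleaning (finishes day 10, plus 3-day gap → day 13); literature review (finishes day 3). Taking the maximum gives a start of day 13, and it finishes at 13 + 7 = day 20.
Internal review waits on figure drafting (finishes day 20); data collection (finishes day 5). The latest of these is day 20, which is the earliest internal review can start.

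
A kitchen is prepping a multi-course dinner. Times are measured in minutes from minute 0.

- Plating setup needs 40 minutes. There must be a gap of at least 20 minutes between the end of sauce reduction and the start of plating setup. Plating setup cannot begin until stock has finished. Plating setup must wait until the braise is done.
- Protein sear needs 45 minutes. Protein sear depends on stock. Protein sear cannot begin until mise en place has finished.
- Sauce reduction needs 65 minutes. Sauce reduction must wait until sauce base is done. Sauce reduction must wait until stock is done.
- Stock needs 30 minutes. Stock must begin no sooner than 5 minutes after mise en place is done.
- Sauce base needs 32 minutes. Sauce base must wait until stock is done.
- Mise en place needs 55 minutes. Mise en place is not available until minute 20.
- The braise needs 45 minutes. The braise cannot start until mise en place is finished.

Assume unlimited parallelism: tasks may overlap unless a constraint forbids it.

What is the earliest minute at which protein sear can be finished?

Mise en place waits on its own release at minute 20, so it starts at minute 20 and finishes at 20 + 55 = minute 75.
Stock cannot begin until mise en place (finishes minute 75, plus 5-minute gap → minute 80). It runs from minute 80 to 80 + 30 = minute 110.
Protein sear needs all of stock (finishes minute 110); mise en place (finishes minute 75). That puts its earliest start at minute 110; it finishes at 110 + 45 = minute 155.

155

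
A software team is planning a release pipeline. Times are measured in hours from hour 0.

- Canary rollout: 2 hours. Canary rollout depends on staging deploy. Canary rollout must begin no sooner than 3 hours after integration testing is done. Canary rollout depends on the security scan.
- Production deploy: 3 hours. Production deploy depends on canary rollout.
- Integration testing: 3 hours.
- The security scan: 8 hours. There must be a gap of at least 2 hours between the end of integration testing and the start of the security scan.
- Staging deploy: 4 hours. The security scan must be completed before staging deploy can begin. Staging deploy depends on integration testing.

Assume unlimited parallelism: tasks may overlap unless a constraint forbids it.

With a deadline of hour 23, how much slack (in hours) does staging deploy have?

1

Integration testing can start immediately at hour 0; it finishes at hour 3.
The security scan waits on integration testing (finishes hour 3, plus 2-hour gap → hour 5), so it starts at hour 5 and finishes at 5 + 8 = hour 13.
For staging deploy: the security scan (finishes hour 13); integration testing (finishes hour 3). Taking the maximum gives a start of hour 13, and it finishes at 13 + 4 = hour 17.

Working backward from the deadline:
Production deploy has no dependents, so it just needs to finish by hour 23. Starting by 23 − 3 = hour 20 achieves that.
Canary rollout has to be done before production deploy (must start by hour 20). That means finishing by hour 20, i.e. starting by 20 − 2 = hour 18.
Staging deploy feeds into canary rollout (must start by hour 18); so staging deploy must finish by hour 18 and therefore start by hour 14.
So staging deploy can start as early as hour 13 and as late as hour 14, giving 14 − 13 = 1 hour of slack.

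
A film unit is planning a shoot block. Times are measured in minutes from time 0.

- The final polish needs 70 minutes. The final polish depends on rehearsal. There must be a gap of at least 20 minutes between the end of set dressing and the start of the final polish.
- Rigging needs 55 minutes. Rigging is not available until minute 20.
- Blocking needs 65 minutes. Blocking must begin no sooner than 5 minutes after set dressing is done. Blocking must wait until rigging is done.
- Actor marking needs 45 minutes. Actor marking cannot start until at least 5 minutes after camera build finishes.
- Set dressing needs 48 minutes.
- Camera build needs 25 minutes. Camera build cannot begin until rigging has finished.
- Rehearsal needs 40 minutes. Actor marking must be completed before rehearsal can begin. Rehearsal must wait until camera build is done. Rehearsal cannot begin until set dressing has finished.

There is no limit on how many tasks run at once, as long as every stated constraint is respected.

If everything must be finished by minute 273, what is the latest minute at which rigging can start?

33

Nothing follows the final polish; the deadline of minute 273 is its only limit. It must start by 273 − 70 = minute 203.
Rehearsal must finish before the final polish (must start by minute 203). With a 40-minute duration, rehearsal must start by 203 − 40 = minute 163.
Actor marking has to be done before rehearsal (must start by minute 163). That means finishing by minute 163, i.e. starting by 163 − 45 = minute 118.
Camera build feeds actor marking (must start by minute 118, minus 5-minute gap → minute 113); rehearsal (must start by minute 163). Taking the minimum, camera build must finish by minute 113 and start by 113 − 25 = minute 88.
Blocking has no dependents, so it just needs to finish by minute 273. Starting by 273 − 65 = minute 208 achieves that.
Rigging must finish in time for camera build (must start by minute 88); blocking (must start by minute 208). The tightest is minute 88, so rigging must start by 88 − 55 = minute 33.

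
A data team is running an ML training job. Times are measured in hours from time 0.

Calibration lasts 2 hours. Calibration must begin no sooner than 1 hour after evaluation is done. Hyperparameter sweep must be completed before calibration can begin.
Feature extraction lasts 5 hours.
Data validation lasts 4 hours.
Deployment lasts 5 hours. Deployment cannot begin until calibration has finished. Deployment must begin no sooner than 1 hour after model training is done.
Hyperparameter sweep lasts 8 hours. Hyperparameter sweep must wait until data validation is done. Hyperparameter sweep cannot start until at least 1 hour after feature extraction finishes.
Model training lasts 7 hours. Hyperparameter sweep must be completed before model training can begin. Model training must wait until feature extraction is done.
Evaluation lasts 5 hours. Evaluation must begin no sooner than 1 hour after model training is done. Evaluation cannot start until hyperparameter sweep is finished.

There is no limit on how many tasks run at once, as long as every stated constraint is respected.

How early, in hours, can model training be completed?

21

Feature extraction can start immediately at hour 0; it finishes at hour 5.
Nothing blocks data validation, so it runs from hour 0 to hour 4.
Hyperparameter sweep cannot start until data validation (finishes hour 4); feature extraction (finishes hour 5, plus 1-hour gap → hour 6). The controlling bound is hour 6, so hyperparameter sweep finishes at 6 + 8 = hour 14.
Model training needs all of hyperparameter sweep (finishes hour 14); feature extraction (finishes hour 5). That puts its earliest start at hour 14; it finishes at 14 + 7 = hour 21.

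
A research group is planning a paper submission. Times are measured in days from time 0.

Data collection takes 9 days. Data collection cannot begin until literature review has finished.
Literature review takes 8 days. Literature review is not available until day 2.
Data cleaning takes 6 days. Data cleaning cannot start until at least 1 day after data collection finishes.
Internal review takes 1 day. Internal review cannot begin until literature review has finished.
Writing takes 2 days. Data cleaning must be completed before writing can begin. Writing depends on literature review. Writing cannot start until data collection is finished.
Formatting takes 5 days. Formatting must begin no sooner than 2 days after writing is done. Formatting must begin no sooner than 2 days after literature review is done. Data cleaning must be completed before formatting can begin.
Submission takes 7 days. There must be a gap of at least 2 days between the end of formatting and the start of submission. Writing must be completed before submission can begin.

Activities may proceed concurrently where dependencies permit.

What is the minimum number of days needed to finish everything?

44

Literature review cannot begin until its own release at day 2. It runs from day 2 to 2 + 8 = day 10.
Internal review cannot begin until literature review (finishes day 10). It runs from day 10 to 10 + 1 = day 11.
After literature review (finishes day 10), data collection can start at day 10 and finishes at day 19.
Data cleaning cannot begin until data collection (finishes day 19, plus 1-day gap → day 20). It runs from day 20 to 20 + 6 = day 26.
Writing cannot start until data cleaning (finishes day 26); literature review (finishes day 10); data collection (finishes day 19). The controlling bound is day 26, so writing finishes at 26 + 2 = day 28.
Formatting needs all of writing (finishes day 28, plus 2-day gap → day 30); literature review (finishes day 10, plus 2-day gap → day 12); data cleaning (finishes day 26). That puts its earliest start at day 30; it finishes at 30 + 5 = day 35.
For submission: formatting (finishes day 35, plus 2-day gap → day 37); writing (finishes day 28). Taking the maximum gives a start of day 37, and it finishes at 37 + 7 = day 44.
All tasks are finished once the last one completes. Finish times: Literature review at 10, Data collection at 19, Data cleaning at 26, Writing at 28, Internal review at 11, Formatting at 35, Submission at 44. The latest is day 44.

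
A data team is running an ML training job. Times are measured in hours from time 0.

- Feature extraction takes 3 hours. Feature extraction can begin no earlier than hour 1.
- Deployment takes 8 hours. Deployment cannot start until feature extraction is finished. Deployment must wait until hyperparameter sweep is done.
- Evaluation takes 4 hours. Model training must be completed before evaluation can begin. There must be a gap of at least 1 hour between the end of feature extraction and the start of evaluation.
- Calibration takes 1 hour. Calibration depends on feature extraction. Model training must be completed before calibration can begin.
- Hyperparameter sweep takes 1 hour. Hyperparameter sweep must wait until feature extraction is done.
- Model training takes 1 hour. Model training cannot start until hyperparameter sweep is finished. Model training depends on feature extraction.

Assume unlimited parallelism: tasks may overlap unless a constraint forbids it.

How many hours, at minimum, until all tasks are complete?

Feature extraction waits on its own release at hour 1, so it starts at hour 1 and finishes at 1 + 3 = hour 4.
Hyperparameter sweep cannot begin until feature extraction (finishes hour 4). It runs from hour 4 to 4 + 1 = hour 5.
For deployment: feature extraction (finishes hour 4); hyperparameter sweep (finishes hour 5). Taking the maximum gives a start of hour 5, and it finishes at 5 + 8 = hour 13.
Model training needs all of hyperparameter sweep (finishes hour 5); feature extraction (finishes hour 4). That puts its earliest start at hour 5; it finishes at 5 + 1 = hour 6.
Calibration cannot start until feature extraction (finishes hour 4); model training (finishes hour 6). The controlling bound is hour 6, so calibration finishes at 6 + 1 = hour 7.
Evaluation cannot start until model training (finishes hour 6); feature extraction (finishes hour 4, plus 1-hour gap → hour 5). The controlling bound is hour 6, so evaluation finishes at 6 + 4 = hour 10.
All tasks are finished once the last one completes. Finish times: Feature extraction at 4, Hyperparameter sweep at 5, Model training at 6, Evaluation at 10, Calibration at 7, Deployment at 13. The latest is hour 13.

13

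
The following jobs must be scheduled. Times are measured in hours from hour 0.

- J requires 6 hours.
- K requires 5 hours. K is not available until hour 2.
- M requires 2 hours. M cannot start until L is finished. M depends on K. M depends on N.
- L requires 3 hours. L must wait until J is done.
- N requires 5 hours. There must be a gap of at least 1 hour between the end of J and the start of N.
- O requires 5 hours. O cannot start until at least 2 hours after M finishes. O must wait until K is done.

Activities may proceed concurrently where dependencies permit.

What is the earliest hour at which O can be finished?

21

K cannot begin until its own release at hour 2. It runs from hour 2 to 2 + 5 = hour 7.
J has no prerequisites, so it starts at hour 0 and finishes at hour 6.
N cannot begin until J (finishes hour 6, plus 1-hour gap → hour 7). It runs from hour 7 to 7 + 5 = hour 12.
L waits on J (finishes hour 6), so it starts at hour 6 and finishes at 6 + 3 = hour 9.
For M: L (finishes hour 9); K (finishes hour 7); N (finishes hour 12). Taking the maximum gives a start of hour 12, and it finishes at 12 + 2 = hour 14.
O has to wait for M (finishes hour 14, plus 2-hour gap → hour 16); K (finishes hour 7). The latest of these is hour 16, so O runs hour 16 to 16 + 5 = hour 21.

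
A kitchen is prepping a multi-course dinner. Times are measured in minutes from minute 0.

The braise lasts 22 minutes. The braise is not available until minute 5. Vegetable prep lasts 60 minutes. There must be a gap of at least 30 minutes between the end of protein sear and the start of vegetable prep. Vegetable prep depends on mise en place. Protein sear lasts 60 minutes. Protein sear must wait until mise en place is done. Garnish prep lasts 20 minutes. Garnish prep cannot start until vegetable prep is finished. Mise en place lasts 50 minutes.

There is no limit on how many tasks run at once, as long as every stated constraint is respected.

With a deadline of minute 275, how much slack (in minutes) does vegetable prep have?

Nothing blocks mise en place, so it runs from minute 0 to minute 50.
After mise en place (finishes minute 50), protein sear can start at minute 50 and finishes at minute 110.
Vegetable prep cannot start until protein sear (finishes minute 110, plus 30-minute gap → minute 140); mise en place (finishes minute 50). The controlling bound is minute 140, so vegetable prep finishes at 140 + 60 = minute 200.

Working backward from the deadline:
To finish by minute 275, garnish prep (duration 20) must start no later than minute 255.
Since garnish prep (must start by minute 255) depends on it, vegetable prep must finish by minute 255. Backing off its 60-minute duration gives a latest start of minute 195.
So vegetable prep can start as early as minute 140 and as late as minute 195, giving 195 − 140 = 55 minutes of slack.

55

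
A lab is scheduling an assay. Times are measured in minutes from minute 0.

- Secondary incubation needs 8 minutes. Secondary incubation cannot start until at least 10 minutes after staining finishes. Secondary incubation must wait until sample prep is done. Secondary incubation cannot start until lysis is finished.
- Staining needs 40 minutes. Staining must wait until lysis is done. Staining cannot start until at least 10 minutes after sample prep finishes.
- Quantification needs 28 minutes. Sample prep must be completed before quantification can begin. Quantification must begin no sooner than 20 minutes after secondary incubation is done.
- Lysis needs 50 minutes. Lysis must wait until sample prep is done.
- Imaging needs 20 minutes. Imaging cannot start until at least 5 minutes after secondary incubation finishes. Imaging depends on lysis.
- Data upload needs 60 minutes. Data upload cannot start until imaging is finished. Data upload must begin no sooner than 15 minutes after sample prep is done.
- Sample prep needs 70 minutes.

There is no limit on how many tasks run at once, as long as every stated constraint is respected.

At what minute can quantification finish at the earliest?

Sample prep has no prerequisites, so it starts at minute 0 and finishes at minute 70.
After sample prep (finishes minute 70), lysis can start at minute 70 and finishes at minute 120.
Staining needs all of lysis (finishes minute 120); sample prep (finishes minute 70, plus 10-minute gap → minute 80). That puts its earliest start at minute 120; it finishes at 120 + 40 = minute 160.
Secondary incubation cannot start until staining (finishes minute 160, plus 10-minute gap → minute 170); sample prep (finishes minute 70); lysis (finishes minute 120). The controlling bound is minute 170, so secondary incubation finishes at 170 + 8 = minute 178.
Quantification needs all of sample prep (finishes minute 70); secondary incubation (finishes minute 178, plus 20-minute gap → minute 198). That puts its earliest start at minute 198; it finishes at 198 + 28 = minute 226.

226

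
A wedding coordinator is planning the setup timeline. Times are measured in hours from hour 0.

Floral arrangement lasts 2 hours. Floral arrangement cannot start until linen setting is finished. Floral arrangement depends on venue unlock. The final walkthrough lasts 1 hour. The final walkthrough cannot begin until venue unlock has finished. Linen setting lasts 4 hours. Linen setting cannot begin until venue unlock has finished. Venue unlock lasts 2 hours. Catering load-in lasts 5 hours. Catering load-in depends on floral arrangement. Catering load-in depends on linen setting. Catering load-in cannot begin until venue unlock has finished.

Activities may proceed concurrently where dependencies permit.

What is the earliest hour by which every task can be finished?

13

Nothing blocks venue unlock, so it runs from hour 0 to hour 2.
After venue unlock (finishes hour 2), the final walkthrough can start at hour 2 and finishes at hour 3.
After venue unlock (finishes hour 2), linen setting can start at hour 2 and finishes at hour 6.
Floral arrangement has to wait for linen setting (finishes hour 6); venue unlock (finishes hour 2). The latest of these is hour 6, so floral arrangement runs hour 6 to 6 + 2 = hour 8.
For catering load-in: floral arrangement (finishes hour 8); linen setting (finishes hour 6); venue unlock (finishes hour 2). Taking the maximum gives a start of hour 8, and it finishes at 8 + 5 = hour 13.
All tasks are finished once the last one completes. Finish times: Venue unlock at 2, Linen setting at 6, Floral arrangement at 8, Catering load-in at 13, The final walkthrough at 3. The latest is hour 13.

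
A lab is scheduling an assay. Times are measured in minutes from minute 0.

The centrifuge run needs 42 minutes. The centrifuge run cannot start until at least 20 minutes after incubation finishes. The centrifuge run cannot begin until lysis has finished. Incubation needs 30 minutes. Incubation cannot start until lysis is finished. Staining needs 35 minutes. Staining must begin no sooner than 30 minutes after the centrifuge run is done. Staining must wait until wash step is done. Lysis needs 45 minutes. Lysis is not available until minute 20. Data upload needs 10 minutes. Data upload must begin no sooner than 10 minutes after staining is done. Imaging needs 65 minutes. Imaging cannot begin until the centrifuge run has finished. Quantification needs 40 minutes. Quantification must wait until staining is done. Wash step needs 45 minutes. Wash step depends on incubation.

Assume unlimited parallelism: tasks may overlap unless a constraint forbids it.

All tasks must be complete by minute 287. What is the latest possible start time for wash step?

To finish by minute 287, quantification (duration 40) must start no later than minute 247.
Data upload has no dependents, so it just needs to finish by minute 287. Starting by 287 − 10 = minute 277 achieves that.
Staining must finish in time for quantification (must start by minute 247); data upload (must start by minute 277, minus 10-minute gap → minute 267). The tightest is minute 247, so staining must start by 247 − 35 = minute 212.
Wash step has to be done before staining (must start by minute 212). That means finishing by minute 212, i.e. starting by 212 − 45 = minute 167.

167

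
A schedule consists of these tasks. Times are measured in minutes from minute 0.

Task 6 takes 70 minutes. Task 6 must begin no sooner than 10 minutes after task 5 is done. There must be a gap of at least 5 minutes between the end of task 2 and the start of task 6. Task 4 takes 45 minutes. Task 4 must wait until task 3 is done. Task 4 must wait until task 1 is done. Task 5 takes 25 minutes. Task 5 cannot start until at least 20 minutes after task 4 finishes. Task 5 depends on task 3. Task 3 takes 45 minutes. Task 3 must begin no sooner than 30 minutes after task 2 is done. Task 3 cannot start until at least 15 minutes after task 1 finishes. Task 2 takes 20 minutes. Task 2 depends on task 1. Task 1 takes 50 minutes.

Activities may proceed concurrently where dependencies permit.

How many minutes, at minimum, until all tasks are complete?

315

Task 1 can start immediately at minute 0; it finishes at minute 50.
After task 1 (finishes minute 50), task 2 can start at minute 50 and finishes at minute 70.
Task 3 cannot start until task 2 (finishes minute 70, plus 30-minute gap → minute 100); task 1 (finishes minute 50, plus 15-minute gap → minute 65). The controlling bound is minute 100, so task 3 finishes at 100 + 45 = minute 145.
For task 4: task 3 (finishes minute 145); task 1 (finishes minute 50). Taking the maximum gives a start of minute 145, and it finishes at 145 + 45 = minute 190.
For task 5: task 4 (finishes minute 190, plus 20-minute gap → minute 210); task 3 (finishes minute 145). Taking the maximum gives a start of minute 210, and it finishes at 210 + 25 = minute 235.
Task 6 needs all of task 5 (finishes minute 235, plus 10-minute gap → minute 245); task 2 (finishes minute 70, plus 5-minute gap → minute 75). That puts its earliest start at minute 245; it finishes at 245 + 70 = minute 315.
All tasks are finished once the last one completes. Finish times: Task 1 at 50, Task 2 at 70, Task 3 at 145, Task 4 at 190, Task 5 at 235, Task 6 at 315. The latest is minute 315.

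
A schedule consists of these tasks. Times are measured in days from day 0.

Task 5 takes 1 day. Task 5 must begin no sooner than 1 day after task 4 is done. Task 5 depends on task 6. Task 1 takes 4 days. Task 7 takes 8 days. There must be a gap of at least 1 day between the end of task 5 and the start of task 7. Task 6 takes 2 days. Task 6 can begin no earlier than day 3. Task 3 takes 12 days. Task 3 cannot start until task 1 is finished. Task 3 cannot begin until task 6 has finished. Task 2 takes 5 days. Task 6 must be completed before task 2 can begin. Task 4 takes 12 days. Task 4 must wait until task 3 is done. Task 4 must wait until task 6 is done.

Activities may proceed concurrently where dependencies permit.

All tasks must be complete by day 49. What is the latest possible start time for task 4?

To finish by day 49, task 7 (duration 8) must start no later than day 41.
Task 5 must finish before task 7 (must start by day 41, minus 1-day gap → day 40). With a 1-day duration, task 5 must start by 40 − 1 = day 39.
Task 4 feeds into task 5 (must start by day 39, minus 1-day gap → day 38); so task 4 must finish by day 38 and therefore start by day 26.

26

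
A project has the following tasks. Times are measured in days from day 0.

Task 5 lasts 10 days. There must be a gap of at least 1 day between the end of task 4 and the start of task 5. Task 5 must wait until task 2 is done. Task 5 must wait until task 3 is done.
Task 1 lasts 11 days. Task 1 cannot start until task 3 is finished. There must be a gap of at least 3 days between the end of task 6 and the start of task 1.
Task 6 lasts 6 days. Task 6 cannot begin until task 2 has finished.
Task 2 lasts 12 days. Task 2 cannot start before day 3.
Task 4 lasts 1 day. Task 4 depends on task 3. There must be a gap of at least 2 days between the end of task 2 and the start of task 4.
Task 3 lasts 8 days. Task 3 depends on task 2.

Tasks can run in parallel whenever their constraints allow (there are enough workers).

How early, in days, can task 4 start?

Task 2 waits on its own release at day 3, so it starts at day 3 and finishes at 3 + 12 = day 15.
Task 3 waits on task 2 (finishes day 15), so it starts at day 15 and finishes at 15 + 8 = day 23.
Task 4 waits on task 3 (finishes day 23); task 2 (finishes day 15, plus 2-day gap → day 17). The latest of these is day 23, which is the earliest task 4 can start.

23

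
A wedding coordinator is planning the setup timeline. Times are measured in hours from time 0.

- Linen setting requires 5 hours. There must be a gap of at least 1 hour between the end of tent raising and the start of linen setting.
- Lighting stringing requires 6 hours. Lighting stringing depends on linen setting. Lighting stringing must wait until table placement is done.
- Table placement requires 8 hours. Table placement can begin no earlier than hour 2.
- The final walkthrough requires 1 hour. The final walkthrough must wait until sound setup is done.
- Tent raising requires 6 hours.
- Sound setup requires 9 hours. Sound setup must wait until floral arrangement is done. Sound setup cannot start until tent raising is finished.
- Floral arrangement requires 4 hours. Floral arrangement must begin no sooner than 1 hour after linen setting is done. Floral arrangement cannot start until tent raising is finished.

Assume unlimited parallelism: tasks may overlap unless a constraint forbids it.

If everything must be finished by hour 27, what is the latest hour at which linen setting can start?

Nothing follows the final walkthrough; the deadline of hour 27 is its only limit. It must start by 27 − 1 = hour 26.
Sound setup must finish before the final walkthrough (must start by hour 26). With a 9-hour duration, sound setup must start by 26 − 9 = hour 17.
Since sound setup (must start by hour 17) depends on it, floral arrangement must finish by hour 17. Backing off its 4-hour duration gives a latest start of hour 13.
To finish by hour 27, lighting stringing (duration 6) must start no later than hour 21.
Linen setting feeds floral arrangement (must start by hour 13, minus 1-hour gap → hour 12); lighting stringing (must start by hour 21). Taking the minimum, linen setting must finish by hour 12 and start by 12 − 5 = hour 7.

7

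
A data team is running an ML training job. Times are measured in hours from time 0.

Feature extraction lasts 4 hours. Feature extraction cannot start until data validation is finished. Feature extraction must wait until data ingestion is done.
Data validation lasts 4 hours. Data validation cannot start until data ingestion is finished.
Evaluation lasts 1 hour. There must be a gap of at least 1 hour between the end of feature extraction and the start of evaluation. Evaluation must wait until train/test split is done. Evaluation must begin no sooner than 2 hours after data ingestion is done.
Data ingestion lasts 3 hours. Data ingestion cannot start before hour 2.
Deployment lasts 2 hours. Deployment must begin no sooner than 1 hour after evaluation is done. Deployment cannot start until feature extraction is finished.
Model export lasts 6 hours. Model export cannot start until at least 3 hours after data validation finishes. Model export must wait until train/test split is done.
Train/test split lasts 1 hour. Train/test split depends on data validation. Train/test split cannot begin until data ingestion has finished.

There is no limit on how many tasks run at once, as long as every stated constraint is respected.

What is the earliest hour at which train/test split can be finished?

10

Data ingestion cannot begin until its own release at hour 2. It runs from hour 2 to 2 + 3 = hour 5.
Data validation cannot begin until data ingestion (finishes hour 5). It runs from hour 5 to 5 + 4 = hour 9.
For train/test split: data validation (finishes hour 9); data ingestion (finishes hour 5). Taking the maximum gives a start of hour 9, and it finishes at 9 + 1 = hour 10.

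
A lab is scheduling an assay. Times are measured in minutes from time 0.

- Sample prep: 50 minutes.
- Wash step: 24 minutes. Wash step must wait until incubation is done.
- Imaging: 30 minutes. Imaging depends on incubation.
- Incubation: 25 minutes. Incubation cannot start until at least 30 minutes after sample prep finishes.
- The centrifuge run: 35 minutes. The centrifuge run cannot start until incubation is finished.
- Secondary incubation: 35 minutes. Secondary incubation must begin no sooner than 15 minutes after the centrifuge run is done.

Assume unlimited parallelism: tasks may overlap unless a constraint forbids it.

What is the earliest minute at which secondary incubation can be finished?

Nothing blocks sample prep, so it runs from minute 0 to minute 50.
Incubation cannot begin until sample prep (finishes minute 50, plus 30-minute gap → minute 80). It runs from minute 80 to 80 + 25 = minute 105.
The centrifuge run cannot begin until incubation (finishes minute 105). It runs from minute 105 to 105 + 35 = minute 140.
Secondary incubation waits on the centrifuge run (finishes minute 140, plus 15-minute gap → minute 155), so it starts at minute 155 and finishes at 155 + 35 = minute 190.

190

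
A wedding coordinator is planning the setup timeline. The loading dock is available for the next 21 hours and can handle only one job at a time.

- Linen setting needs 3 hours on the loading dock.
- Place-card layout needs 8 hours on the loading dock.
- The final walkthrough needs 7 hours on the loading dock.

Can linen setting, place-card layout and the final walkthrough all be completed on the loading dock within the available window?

Running back to back, the jobs need 3 + 8 + 7 = 18 hours on the loading dock.
Since 18 ≤ 21, they fit within the window.

Yes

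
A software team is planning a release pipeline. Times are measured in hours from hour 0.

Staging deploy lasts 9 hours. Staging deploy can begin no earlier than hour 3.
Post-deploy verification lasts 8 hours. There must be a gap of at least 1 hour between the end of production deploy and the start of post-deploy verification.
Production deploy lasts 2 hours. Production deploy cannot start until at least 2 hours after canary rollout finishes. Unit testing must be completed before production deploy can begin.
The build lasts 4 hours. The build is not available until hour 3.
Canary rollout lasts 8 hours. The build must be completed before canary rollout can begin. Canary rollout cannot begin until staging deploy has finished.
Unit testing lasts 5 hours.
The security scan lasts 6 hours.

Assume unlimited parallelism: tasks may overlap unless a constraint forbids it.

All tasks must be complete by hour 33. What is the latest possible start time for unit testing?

17

Nothing follows post-deploy verification; the deadline of hour 33 is its only limit. It must start by 33 − 8 = hour 25.
Production deploy has to be done before post-deploy verification (must start by hour 25, minus 1-hour gap → hour 24). That means finishing by hour 24, i.e. starting by 24 − 2 = hour 22.
Unit testing feeds into production deploy (must start by hour 22); so unit testing must finish by hour 22 and therefore start by hour 17.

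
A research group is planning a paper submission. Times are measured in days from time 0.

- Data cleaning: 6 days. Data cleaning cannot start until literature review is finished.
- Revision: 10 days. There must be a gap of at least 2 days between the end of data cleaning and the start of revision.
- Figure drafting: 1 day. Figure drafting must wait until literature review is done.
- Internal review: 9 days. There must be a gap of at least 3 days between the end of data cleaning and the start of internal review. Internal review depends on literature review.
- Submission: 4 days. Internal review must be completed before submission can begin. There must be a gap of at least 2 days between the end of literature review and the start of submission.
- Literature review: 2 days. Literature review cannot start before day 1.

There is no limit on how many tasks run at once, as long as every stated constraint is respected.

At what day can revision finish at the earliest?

21

Literature review waits on its own release at day 1, so it starts at day 1 and finishes at 1 + 2 = day 3.
Data cleaning cannot begin until literature review (finishes day 3). It runs from day 3 to 3 + 6 = day 9.
Revision cannot begin until data cleaning (finishes day 9, plus 2-day gap → day 11). It runs from day 11 to 11 + 10 = day 21.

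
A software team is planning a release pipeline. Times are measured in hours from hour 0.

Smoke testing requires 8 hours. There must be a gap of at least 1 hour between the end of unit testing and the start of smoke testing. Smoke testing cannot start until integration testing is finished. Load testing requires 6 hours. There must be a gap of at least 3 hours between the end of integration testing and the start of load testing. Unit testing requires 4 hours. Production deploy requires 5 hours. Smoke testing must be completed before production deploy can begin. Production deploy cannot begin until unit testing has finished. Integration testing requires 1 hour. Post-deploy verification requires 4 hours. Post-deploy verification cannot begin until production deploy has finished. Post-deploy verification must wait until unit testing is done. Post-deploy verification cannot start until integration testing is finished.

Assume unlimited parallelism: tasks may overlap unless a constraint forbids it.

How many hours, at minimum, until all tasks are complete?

22

Nothing blocks integration testing, so it runs from hour 0 to hour 1.
Load testing cannot begin until integration testing (finishes hour 1, plus 3-hour gap → hour 4). It runs from hour 4 to 4 + 6 = hour 10.
Unit testing can start immediately at hour 0; it finishes at hour 4.
Smoke testing has to wait for unit testing (finishes hour 4, plus 1-hour gap → hour 5); integration testing (finishes hour 1). The latest of these is hour 5, so smoke testing runs hour 5 to 5 + 8 = hour 13.
Production deploy has to wait for smoke testing (finishes hour 13); unit testing (finishes hour 4). The latest of these is hour 13, so production deploy runs hour 13 to 13 + 5 = hour 18.
Post-deploy verification needs all of production deploy (finishes hour 18); unit testing (finishes hour 4); integration testing (finishes hour 1). That puts its earliest start at hour 18; it finishes at 18 + 4 = hour 22.
All tasks are finished once the last one completes. Finish times: Unit testing at 4, Integration testing at 1, Smoke testing at 13, Load testing at 10, Production deploy at 18, Post-deploy verification at 22. The latest is hour 22.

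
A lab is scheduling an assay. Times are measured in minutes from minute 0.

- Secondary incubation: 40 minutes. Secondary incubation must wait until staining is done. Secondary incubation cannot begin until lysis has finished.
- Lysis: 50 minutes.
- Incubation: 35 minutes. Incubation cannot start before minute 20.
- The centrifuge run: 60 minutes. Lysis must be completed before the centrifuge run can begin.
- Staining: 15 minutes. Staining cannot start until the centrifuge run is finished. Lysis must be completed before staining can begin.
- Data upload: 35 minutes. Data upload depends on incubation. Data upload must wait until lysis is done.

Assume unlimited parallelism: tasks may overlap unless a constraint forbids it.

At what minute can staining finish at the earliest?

Nothing blocks lysis, so it runs from minute 0 to minute 50.
After lysis (finishes minute 50), the centrifuge run can start at minute 50 and finishes at minute 110.
Staining has to wait for the centrifuge run (finishes minute 110); lysis (finishes minute 50). The latest of these is minute 110, so staining runs minute 110 to 110 + 15 = minute 125.

125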